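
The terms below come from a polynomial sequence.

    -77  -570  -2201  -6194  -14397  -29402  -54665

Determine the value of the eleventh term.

D1: -493  -1631  -3993  -8203  -15005  -25263
D2: -1138  -2362  -4210  -6802  -10258
D3: -1224  -1848  -2592  -3456
D4: -624  -744  -864
D5: -120  -120
Fifth differences constant at -120.
-864 − 120 = -984;  -3456 − 984 = -4440;  -10258 − 4440 = -14698;  -25263 − 14698 = -39961;  -54665 − 39961 = -94626
-984 − 120 = -1104;  -4440 − 1104 = -5544;  -14698 − 5544 = -20242;  -39961 − 20242 = -60203;  -94626 − 60203 = -154829
-1104 − 120 = -1224;  -5544 − 1224 = -6768;  -20242 − 6768 = -27010;  -60203 − 27010 = -87213;  -154829 − 87213 = -242042
-1224 − 120 = -1344;  -6768 − 1344 = -8112;  -27010 − 8112 = -35122;  -87213 − 35122 = -122335;  -242042 − 122335 = -364377

-364377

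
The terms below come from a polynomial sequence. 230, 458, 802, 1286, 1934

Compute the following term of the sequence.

2770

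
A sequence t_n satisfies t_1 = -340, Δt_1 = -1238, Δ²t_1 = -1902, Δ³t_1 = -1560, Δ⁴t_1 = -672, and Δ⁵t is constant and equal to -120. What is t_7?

-78298

Build the table forward from the leading diagonal:
D5: -120  -120  -120  -120  -120  -120  -120
D4: -672  -792  -912  -1032  -1152  -1272  -1392
D3: -1560  -2232  -3024  -3936  -4968  -6120  -7392
D2: -1902  -3462  -5694  -8718  -12654  -17622  -23742
D1: -1238  -3140  -6602  -12296  -21014  -33668  -51290
t: -340  -1578  -4718  -11320  -23616  -44630  -78298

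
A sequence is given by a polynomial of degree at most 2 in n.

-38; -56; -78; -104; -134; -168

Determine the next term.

-206

First differences: -18  -22  -26  -30  -34
Second differences: -4  -4  -4  -4
Constant second difference = -4, so extend:
-34 − 4 = -38;  -168 − 38 = -206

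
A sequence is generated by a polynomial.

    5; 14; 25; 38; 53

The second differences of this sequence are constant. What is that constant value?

2

D1: 9, 11, 13, 15
D2: 2, 2, 2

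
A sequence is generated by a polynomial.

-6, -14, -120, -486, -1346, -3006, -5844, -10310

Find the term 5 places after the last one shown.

-77850

First differences: -8, -106, -366, -860, -1660, -2838, -4466
Second differences: -98, -260, -494, -800, -1178, -1628
Third differences: -162, -234, -306, -378, -450
Fourth differences: -72, -72, -72, -72
The fourth differences are constant (-72).
-450 − 72 = -522;  -1628 − 522 = -2150;  -4466 − 2150 = -6616;  -10310 − 6616 = -16926
-522 − 72 = -594;  -2150 − 594 = -2744;  -6616 − 2744 = -9360;  -16926 − 9360 = -26286
-594 − 72 = -666;  -2744 − 666 = -3410;  -9360 − 3410 = -12770;  -26286 − 12770 = -39056
-666 − 72 = -738;  -3410 − 738 = -4148;  -12770 − 4148 = -16918;  -39056 − 16918 = -55974
-738 − 72 = -810;  -4148 − 810 = -4958;  -16918 − 4958 = -21876;  -55974 − 21876 = -77850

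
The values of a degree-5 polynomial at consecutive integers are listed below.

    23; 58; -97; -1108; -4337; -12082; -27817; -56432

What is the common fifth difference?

-240

D1: 35, -155, -1011, -3229, -7745, -15735, -28615
D2: -190, -856, -2218, -4516, -7990, -12880
D3: -666, -1362, -2298, -3474, -4890
D4: -696, -936, -1176, -1416
D5: -240, -240, -240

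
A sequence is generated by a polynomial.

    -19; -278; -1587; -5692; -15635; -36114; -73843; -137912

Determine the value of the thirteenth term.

-259  -1309  -4105  -9943  -20479  -37729  -64069
-1050  -2796  -5838  -10536  -17250  -26340
-1746  -3042  -4698  -6714  -9090
-1296  -1656  -2016  -2376
-360  -360  -360
Fifth differences constant at -360.
-2376 − 360 = -2736;  -9090 − 2736 = -11826;  -26340 − 11826 = -38166;  -64069 − 38166 = -102235;  -137912 − 102235 = -240147
-2736 − 360 = -3096;  -11826 − 3096 = -14922;  -38166 − 14922 = -53088;  -102235 − 53088 = -155323;  -240147 − 155323 = -395470
-3096 − 360 = -3456;  -14922 − 3456 = -18378;  -53088 − 18378 = -71466;  -155323 − 71466 = -226789;  -395470 − 226789 = -622259
-3456 − 360 = -3816;  -18378 − 3816 = -22194;  -71466 − 22194 = -93660;  -226789 − 93660 = -320449;  -622259 − 320449 = -942708
-3816 − 360 = -4176;  -22194 − 4176 = -26370;  -93660 − 26370 = -120030;  -320449 − 120030 = -440479;  -942708 − 440479 = -1383187

-1383187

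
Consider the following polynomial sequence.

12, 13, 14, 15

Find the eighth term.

19

D1: 1, 1, 1
Constant first difference = 1, so extend:
15 + 1 = 16
16 + 1 = 17
17 + 1 = 18
18 + 1 = 19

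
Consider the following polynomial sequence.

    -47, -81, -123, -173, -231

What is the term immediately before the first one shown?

D1: -34  -42  -50  -58
D2: -8  -8  -8
The second differences are constant at -8.
Work back: -34 + 8 = -26;  -47 + 26 = -21

-21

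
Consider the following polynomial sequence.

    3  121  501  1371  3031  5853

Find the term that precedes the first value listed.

D1: 118  380  870  1660  2822
D2: 262  490  790  1162
D3: 228  300  372
D4: 72  72
The fourth differences are constant at 72.
Work back: 228 − 72 = 156;  262 − 156 = 106;  118 − 106 = 12;  3 − 12 = -9

-9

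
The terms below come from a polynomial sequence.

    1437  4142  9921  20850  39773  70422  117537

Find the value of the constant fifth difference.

120

D1: 2705, 5779, 10929, 18923, 30649, 47115
D2: 3074, 5150, 7994, 11726, 16466
D3: 2076, 2844, 3732, 4740
D4: 768, 888, 1008
D5: 120, 120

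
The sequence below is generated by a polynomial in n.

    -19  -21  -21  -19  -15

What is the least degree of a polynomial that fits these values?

D1: -2, 0, 2, 4
D2: 2, 2, 2
The second differences are constant, so the polynomial has degree 2.

2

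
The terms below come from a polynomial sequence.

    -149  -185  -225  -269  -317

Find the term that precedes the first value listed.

Δ: -36, -40, -44, -48
Δ²: -4, -4, -4
The second differences are constant at -4.
Work back: -36 + 4 = -32;  -149 + 32 = -117

-117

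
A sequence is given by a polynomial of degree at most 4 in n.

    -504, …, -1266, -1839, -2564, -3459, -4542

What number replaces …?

-827

Using the last 5 terms:
First differences: -573  -725  -895  -1083
Second differences: -152  -170  -188
Third differences: -18  -18
Constant third difference = -18.
Extend backward: -152 + 18 = -134;  -573 + 134 = -439;  -1266 + 439 = -827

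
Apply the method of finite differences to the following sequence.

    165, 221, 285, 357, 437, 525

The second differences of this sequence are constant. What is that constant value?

8

First differences: 56, 64, 72, 80, 88
Second differences: 8, 8, 8, 8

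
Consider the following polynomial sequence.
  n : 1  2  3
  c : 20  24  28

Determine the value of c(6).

40

D1: 4 , 4
The first differences are constant (4).
28 + 4 = 32
32 + 4 = 36
36 + 4 = 40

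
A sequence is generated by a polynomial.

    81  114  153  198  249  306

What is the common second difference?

6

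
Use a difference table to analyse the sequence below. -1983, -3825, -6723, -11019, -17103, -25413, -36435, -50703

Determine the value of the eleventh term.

Δ: -1842  -2898  -4296  -6084  -8310  -11022  -14268
Δ²: -1056  -1398  -1788  -2226  -2712  -3246
Δ³: -342  -390  -438  -486  -534
Δ⁴: -48  -48  -48  -48
Fourth differences constant at -48.
-534 − 48 = -582;  -3246 − 582 = -3828;  -14268 − 3828 = -18096;  -50703 − 18096 = -68799
-582 − 48 = -630;  -3828 − 630 = -4458;  -18096 − 4458 = -22554;  -68799 − 22554 = -91353
-630 − 48 = -678;  -4458 − 678 = -5136;  -22554 − 5136 = -27690;  -91353 − 27690 = -119043

-119043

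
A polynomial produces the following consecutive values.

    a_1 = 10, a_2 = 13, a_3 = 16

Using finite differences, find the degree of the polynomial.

First differences: 3, 3
The first differences are constant, so the polynomial has degree 1.

1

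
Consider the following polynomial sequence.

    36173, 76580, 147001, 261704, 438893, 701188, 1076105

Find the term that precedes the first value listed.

14968

D1: 40407  70421  114703  177189  262295  374917
D2: 30014  44282  62486  85106  112622
D3: 14268  18204  22620  27516
D4: 3936  4416  4896
D5: 480  480
The fifth differences are constant at 480.
Work back: 3936 − 480 = 3456;  14268 − 3456 = 10812;  30014 − 10812 = 19202;  40407 − 19202 = 21205;  36173 − 21205 = 14968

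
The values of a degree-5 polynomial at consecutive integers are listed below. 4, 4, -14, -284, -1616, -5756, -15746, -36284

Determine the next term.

0, -18, -270, -1332, -4140, -9990, -20538
-18, -252, -1062, -2808, -5850, -10548
-234, -810, -1746, -3042, -4698
-576, -936, -1296, -1656
-360, -360, -360
Constant fifth difference = -360, so extend:
-1656 − 360 = -2016;  -4698 − 2016 = -6714;  -10548 − 6714 = -17262;  -20538 − 17262 = -37800;  -36284 − 37800 = -74084

-74084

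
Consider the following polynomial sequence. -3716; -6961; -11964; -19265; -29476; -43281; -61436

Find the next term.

-84769

-3245  -5003  -7301  -10211  -13805  -18155
-1758  -2298  -2910  -3594  -4350
-540  -612  -684  -756
-72  -72  -72
Fourth differences constant at -72.
-756 − 72 = -828;  -4350 − 828 = -5178;  -18155 − 5178 = -23333;  -61436 − 23333 = -84769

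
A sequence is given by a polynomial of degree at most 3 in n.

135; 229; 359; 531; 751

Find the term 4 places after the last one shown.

First differences: 94, 130, 172, 220
Second differences: 36, 42, 48
Third differences: 6, 6
Constant third difference = 6, so extend:
48 + 6 = 54;  220 + 54 = 274;  751 + 274 = 1025
54 + 6 = 60;  274 + 60 = 334;  1025 + 334 = 1359
60 + 6 = 66;  334 + 66 = 400;  1359 + 400 = 1759
66 + 6 = 72;  400 + 72 = 472;  1759 + 472 = 2231

2231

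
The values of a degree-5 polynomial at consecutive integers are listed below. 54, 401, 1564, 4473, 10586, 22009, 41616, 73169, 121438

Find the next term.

First differences: 347 , 1163 , 2909 , 6113 , 11423 , 19607 , 31553 , 48269
Second differences: 816 , 1746 , 3204 , 5310 , 8184 , 11946 , 16716
Third differences: 930 , 1458 , 2106 , 2874 , 3762 , 4770
Fourth differences: 528 , 648 , 768 , 888 , 1008
Fifth differences: 120 , 120 , 120 , 120
Constant fifth difference = 120, so extend:
1008 + 120 = 1128;  4770 + 1128 = 5898;  16716 + 5898 = 22614;  48269 + 22614 = 70883;  121438 + 70883 = 192321

192321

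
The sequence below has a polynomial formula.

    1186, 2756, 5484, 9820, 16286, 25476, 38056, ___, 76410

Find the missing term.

54764

Using the first 7 terms:
1570  2728  4336  6466  9190  12580
1158  1608  2130  2724  3390
450  522  594  666
72  72  72
Constant fourth difference = 72.
Extend forward: 666 + 72 = 738;  3390 + 738 = 4128;  12580 + 4128 = 16708;  38056 + 16708 = 54764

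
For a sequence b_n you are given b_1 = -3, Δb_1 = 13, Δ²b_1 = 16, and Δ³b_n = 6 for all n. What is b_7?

Build the table forward from the leading diagonal:
Δ³: 6  6  6  6  6  6  6
Δ²: 16  22  28  34  40  46  52
Δ: 13  29  51  79  113  153  199
b: -3  10  39  90  169  282  435

435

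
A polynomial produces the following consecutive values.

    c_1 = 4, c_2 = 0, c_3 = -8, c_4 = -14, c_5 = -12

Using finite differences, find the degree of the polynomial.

3

D1: -4, -8, -6, 2
D2: -4, 2, 8
D3: 6, 6
The third differences are constant, so the polynomial has degree 3.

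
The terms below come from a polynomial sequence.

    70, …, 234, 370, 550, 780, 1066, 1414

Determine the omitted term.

136

Using the last 6 terms:
First differences: 136  180  230  286  348
Second differences: 44  50  56  62
Third differences: 6  6  6
Constant third difference = 6.
Extend backward: 44 − 6 = 38;  136 − 38 = 98;  234 − 98 = 136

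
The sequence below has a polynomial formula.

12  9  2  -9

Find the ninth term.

-124

-3  -7  -11
-4  -4
The second differences are constant (-4).
-11 − 4 = -15;  -9 − 15 = -24
-15 − 4 = -19;  -24 − 19 = -43
-19 − 4 = -23;  -43 − 23 = -66
-23 − 4 = -27;  -66 − 27 = -93
-27 − 4 = -31;  -93 − 31 = -124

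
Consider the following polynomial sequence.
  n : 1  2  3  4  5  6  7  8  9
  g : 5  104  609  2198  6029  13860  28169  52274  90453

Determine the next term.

148064

Δ: 99  505  1589  3831  7831  14309  24105  38179
Δ²: 406  1084  2242  4000  6478  9796  14074
Δ³: 678  1158  1758  2478  3318  4278
Δ⁴: 480  600  720  840  960
Δ⁵: 120  120  120  120
The fifth differences are constant (120).
960 + 120 = 1080;  4278 + 1080 = 5358;  14074 + 5358 = 19432;  38179 + 19432 = 57611;  90453 + 57611 = 148064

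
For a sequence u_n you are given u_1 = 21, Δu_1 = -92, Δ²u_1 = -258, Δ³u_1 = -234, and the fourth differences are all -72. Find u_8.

Build the table forward from the leading diagonal:
Δ⁴: -72, -72, -72, -72, -72, -72, -72, -72
Δ³: -234, -306, -378, -450, -522, -594, -666, -738
Δ²: -258, -492, -798, -1176, -1626, -2148, -2742, -3408
Δ: -92, -350, -842, -1640, -2816, -4442, -6590, -9332
u: 21, -71, -421, -1263, -2903, -5719, -10161, -16751

-16751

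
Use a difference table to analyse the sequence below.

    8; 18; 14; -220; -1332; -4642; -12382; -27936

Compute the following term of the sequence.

Δ: 10, -4, -234, -1112, -3310, -7740, -15554
Δ²: -14, -230, -878, -2198, -4430, -7814
Δ³: -216, -648, -1320, -2232, -3384
Δ⁴: -432, -672, -912, -1152
Δ⁵: -240, -240, -240
The fifth differences are constant (-240).
-1152 − 240 = -1392;  -3384 − 1392 = -4776;  -7814 − 4776 = -12590;  -15554 − 12590 = -28144;  -27936 − 28144 = -56080

-56080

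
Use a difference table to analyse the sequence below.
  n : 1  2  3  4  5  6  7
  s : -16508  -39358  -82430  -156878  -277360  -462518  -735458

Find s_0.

-22850  -43072  -74448  -120482  -185158  -272940
-20222  -31376  -46034  -64676  -87782
-11154  -14658  -18642  -23106
-3504  -3984  -4464
-480  -480
The fifth differences are constant at -480.
Work back: -3504 + 480 = -3024;  -11154 + 3024 = -8130;  -20222 + 8130 = -12092;  -22850 + 12092 = -10758;  -16508 + 10758 = -5750

-5750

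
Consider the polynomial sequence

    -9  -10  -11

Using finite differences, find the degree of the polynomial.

1

-1, -1
The first differences are constant, so the polynomial has degree 1.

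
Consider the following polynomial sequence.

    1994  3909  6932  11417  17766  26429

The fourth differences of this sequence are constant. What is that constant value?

48

Δ: 1915, 3023, 4485, 6349, 8663
Δ²: 1108, 1462, 1864, 2314
Δ³: 354, 402, 450
Δ⁴: 48, 48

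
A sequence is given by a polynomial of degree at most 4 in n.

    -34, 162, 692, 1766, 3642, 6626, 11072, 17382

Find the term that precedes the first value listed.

Δ: 196  530  1074  1876  2984  4446  6310
Δ²: 334  544  802  1108  1462  1864
Δ³: 210  258  306  354  402
Δ⁴: 48  48  48  48
The fourth differences are constant at 48.
Work back: 210 − 48 = 162;  334 − 162 = 172;  196 − 172 = 24;  -34 − 24 = -58

-58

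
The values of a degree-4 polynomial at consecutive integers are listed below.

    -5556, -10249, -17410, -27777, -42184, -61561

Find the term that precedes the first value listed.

-2689

D1: -4693  -7161  -10367  -14407  -19377
D2: -2468  -3206  -4040  -4970
D3: -738  -834  -930
D4: -96  -96
The fourth differences are constant at -96.
Work back: -738 + 96 = -642;  -2468 + 642 = -1826;  -4693 + 1826 = -2867;  -5556 + 2867 = -2689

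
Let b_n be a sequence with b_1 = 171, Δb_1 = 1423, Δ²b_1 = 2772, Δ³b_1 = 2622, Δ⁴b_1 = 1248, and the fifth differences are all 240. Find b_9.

Build the table forward from the leading diagonal:
Δ⁵: 240  240  240  240  240  240  240  240  240
Δ⁴: 1248  1488  1728  1968  2208  2448  2688  2928  3168
Δ³: 2622  3870  5358  7086  9054  11262  13710  16398  19326
Δ²: 2772  5394  9264  14622  21708  30762  42024  55734  72132
Δ: 1423  4195  9589  18853  33475  55183  85945  127969  183703
b: 171  1594  5789  15378  34231  67706  122889  208834  336803

336803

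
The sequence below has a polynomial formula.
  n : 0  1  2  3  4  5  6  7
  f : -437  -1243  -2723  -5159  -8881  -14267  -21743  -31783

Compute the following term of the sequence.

-44909

-806, -1480, -2436, -3722, -5386, -7476, -10040
-674, -956, -1286, -1664, -2090, -2564
-282, -330, -378, -426, -474
-48, -48, -48, -48
Fourth differences constant at -48.
-474 − 48 = -522;  -2564 − 522 = -3086;  -10040 − 3086 = -13126;  -31783 − 13126 = -44909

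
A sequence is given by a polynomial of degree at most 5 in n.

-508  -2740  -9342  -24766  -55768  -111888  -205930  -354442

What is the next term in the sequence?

-578196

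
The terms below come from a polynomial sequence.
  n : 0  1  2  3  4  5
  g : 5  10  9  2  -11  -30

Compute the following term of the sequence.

First differences: 5 , -1 , -7 , -13 , -19
Second differences: -6 , -6 , -6 , -6
Constant second difference = -6, so extend:
-19 − 6 = -25;  -30 − 25 = -55

-55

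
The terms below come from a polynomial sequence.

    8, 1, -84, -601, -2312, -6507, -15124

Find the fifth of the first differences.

D1: -7, -85, -517, -1711, -4195, -8617
D2: -78, -432, -1194, -2484, -4422
D3: -354, -762, -1290, -1938
D4: -408, -528, -648
D5: -120, -120

-4195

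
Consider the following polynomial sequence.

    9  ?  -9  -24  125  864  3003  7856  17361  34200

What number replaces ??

8

Using the last 8 terms:
Δ: -15  149  739  2139  4853  9505  16839
Δ²: 164  590  1400  2714  4652  7334
Δ³: 426  810  1314  1938  2682
Δ⁴: 384  504  624  744
Δ⁵: 120  120  120
Constant fifth difference = 120.
Extend backward: 384 − 120 = 264;  426 − 264 = 162;  164 − 162 = 2;  -15 − 2 = -17;  -9 + 17 = 8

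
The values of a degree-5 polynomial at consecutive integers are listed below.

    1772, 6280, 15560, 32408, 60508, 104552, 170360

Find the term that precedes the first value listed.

8

First differences: 4508  9280  16848  28100  44044  65808
Second differences: 4772  7568  11252  15944  21764
Third differences: 2796  3684  4692  5820
Fourth differences: 888  1008  1128
Fifth differences: 120  120
The fifth differences are constant at 120.
Work back: 888 − 120 = 768;  2796 − 768 = 2028;  4772 − 2028 = 2744;  4508 − 2744 = 1764;  1772 − 1764 = 8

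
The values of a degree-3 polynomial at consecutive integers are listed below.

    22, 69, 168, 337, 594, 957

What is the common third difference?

Δ: 47, 99, 169, 257, 363
Δ²: 52, 70, 88, 106
Δ³: 18, 18, 18

18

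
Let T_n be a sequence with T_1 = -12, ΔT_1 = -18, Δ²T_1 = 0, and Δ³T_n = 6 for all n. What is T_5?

-60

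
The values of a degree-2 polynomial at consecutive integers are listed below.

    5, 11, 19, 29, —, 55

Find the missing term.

Using the first 4 terms:
First differences: 6, 8, 10
Second differences: 2, 2
Constant second difference = 2.
Extend forward: 10 + 2 = 12;  29 + 12 = 41

41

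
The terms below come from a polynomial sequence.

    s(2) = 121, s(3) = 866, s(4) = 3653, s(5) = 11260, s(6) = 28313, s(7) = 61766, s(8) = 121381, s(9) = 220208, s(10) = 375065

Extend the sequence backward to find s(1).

8

D1: 745  2787  7607  17053  33453  59615  98827  154857
D2: 2042  4820  9446  16400  26162  39212  56030
D3: 2778  4626  6954  9762  13050  16818
D4: 1848  2328  2808  3288  3768
D5: 480  480  480  480
The fifth differences are constant at 480.
Work back: 1848 − 480 = 1368;  2778 − 1368 = 1410;  2042 − 1410 = 632;  745 − 632 = 113;  121 − 113 = 8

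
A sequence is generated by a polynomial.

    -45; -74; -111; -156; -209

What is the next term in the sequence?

-270

Δ: -29 , -37 , -45 , -53
Δ²: -8 , -8 , -8
Constant second difference = -8, so extend:
-53 − 8 = -61;  -209 − 61 = -270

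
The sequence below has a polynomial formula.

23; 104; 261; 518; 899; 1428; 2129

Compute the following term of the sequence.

81, 157, 257, 381, 529, 701
76, 100, 124, 148, 172
24, 24, 24, 24
Third differences constant at 24.
172 + 24 = 196;  701 + 196 = 897;  2129 + 897 = 3026

3026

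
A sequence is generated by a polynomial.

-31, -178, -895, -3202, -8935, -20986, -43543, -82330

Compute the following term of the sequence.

-147 , -717 , -2307 , -5733 , -12051 , -22557 , -38787
-570 , -1590 , -3426 , -6318 , -10506 , -16230
-1020 , -1836 , -2892 , -4188 , -5724
-816 , -1056 , -1296 , -1536
-240 , -240 , -240
The fifth differences are constant (-240).
-1536 − 240 = -1776;  -5724 − 1776 = -7500;  -16230 − 7500 = -23730;  -38787 − 23730 = -62517;  -82330 − 62517 = -144847

-144847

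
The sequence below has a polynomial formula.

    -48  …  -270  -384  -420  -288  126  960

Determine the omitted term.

-144

Using the last 6 terms:
Δ: -114, -36, 132, 414, 834
Δ²: 78, 168, 282, 420
Δ³: 90, 114, 138
Δ⁴: 24, 24
Constant fourth difference = 24.
Extend backward: 90 − 24 = 66;  78 − 66 = 12;  -114 − 12 = -126;  -270 + 126 = -144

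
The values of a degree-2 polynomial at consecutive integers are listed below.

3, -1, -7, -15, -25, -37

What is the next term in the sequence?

-51

-4, -6, -8, -10, -12
-2, -2, -2, -2
The second differences are constant (-2).
-12 − 2 = -14;  -37 − 14 = -51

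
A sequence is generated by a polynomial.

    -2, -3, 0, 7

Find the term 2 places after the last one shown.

33

First differences: -1, 3, 7
Second differences: 4, 4
Constant second difference = 4, so extend:
7 + 4 = 11;  7 + 11 = 18
11 + 4 = 15;  18 + 15 = 33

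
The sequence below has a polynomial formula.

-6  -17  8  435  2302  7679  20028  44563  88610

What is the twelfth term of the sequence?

450323

-11  25  427  1867  5377  12349  24535  44047
36  402  1440  3510  6972  12186  19512
366  1038  2070  3462  5214  7326
672  1032  1392  1752  2112
360  360  360  360
Fifth differences constant at 360.
2112 + 360 = 2472;  7326 + 2472 = 9798;  19512 + 9798 = 29310;  44047 + 29310 = 73357;  88610 + 73357 = 161967
2472 + 360 = 2832;  9798 + 2832 = 12630;  29310 + 12630 = 41940;  73357 + 41940 = 115297;  161967 + 115297 = 277264
2832 + 360 = 3192;  12630 + 3192 = 15822;  41940 + 15822 = 57762;  115297 + 57762 = 173059;  277264 + 173059 = 450323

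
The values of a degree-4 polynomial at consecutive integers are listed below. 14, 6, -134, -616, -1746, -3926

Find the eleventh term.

-51366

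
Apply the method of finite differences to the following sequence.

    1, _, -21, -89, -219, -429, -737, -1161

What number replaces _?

Using the last 6 terms:
First differences: -68, -130, -210, -308, -424
Second differences: -62, -80, -98, -116
Third differences: -18, -18, -18
Constant third difference = -18.
Extend backward: -62 + 18 = -44;  -68 + 44 = -24;  -21 + 24 = 3

3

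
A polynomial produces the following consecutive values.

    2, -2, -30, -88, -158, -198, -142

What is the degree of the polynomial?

First differences: -4, -28, -58, -70, -40, 56
Second differences: -24, -30, -12, 30, 96
Third differences: -6, 18, 42, 66
Fourth differences: 24, 24, 24
The fourth differences are constant, so the polynomial has degree 4.

4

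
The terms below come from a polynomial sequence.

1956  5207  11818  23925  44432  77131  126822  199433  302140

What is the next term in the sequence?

443487

3251, 6611, 12107, 20507, 32699, 49691, 72611, 102707
3360, 5496, 8400, 12192, 16992, 22920, 30096
2136, 2904, 3792, 4800, 5928, 7176
768, 888, 1008, 1128, 1248
120, 120, 120, 120
The fifth differences are constant (120).
1248 + 120 = 1368;  7176 + 1368 = 8544;  30096 + 8544 = 38640;  102707 + 38640 = 141347;  302140 + 141347 = 443487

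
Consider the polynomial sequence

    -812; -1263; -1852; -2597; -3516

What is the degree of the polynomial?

3

Δ: -451, -589, -745, -919
Δ²: -138, -156, -174
Δ³: -18, -18
The third differences are constant, so the polynomial has degree 3.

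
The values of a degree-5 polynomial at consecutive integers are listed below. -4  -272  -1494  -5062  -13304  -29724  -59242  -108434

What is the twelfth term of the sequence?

D1: -268, -1222, -3568, -8242, -16420, -29518, -49192
D2: -954, -2346, -4674, -8178, -13098, -19674
D3: -1392, -2328, -3504, -4920, -6576
D4: -936, -1176, -1416, -1656
D5: -240, -240, -240
Fifth differences constant at -240.
-1656 − 240 = -1896;  -6576 − 1896 = -8472;  -19674 − 8472 = -28146;  -49192 − 28146 = -77338;  -108434 − 77338 = -185772
-1896 − 240 = -2136;  -8472 − 2136 = -10608;  -28146 − 10608 = -38754;  -77338 − 38754 = -116092;  -185772 − 116092 = -301864
-2136 − 240 = -2376;  -10608 − 2376 = -12984;  -38754 − 12984 = -51738;  -116092 − 51738 = -167830;  -301864 − 167830 = -469694
-2376 − 240 = -2616;  -12984 − 2616 = -15600;  -51738 − 15600 = -67338;  -167830 − 67338 = -235168;  -469694 − 235168 = -704862

-704862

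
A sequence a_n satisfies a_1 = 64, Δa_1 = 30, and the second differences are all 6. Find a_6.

Build the table forward from the leading diagonal:
Δ²: 6  6  6  6  6  6
Δ: 30  36  42  48  54  60
a: 64  94  130  172  220  274

274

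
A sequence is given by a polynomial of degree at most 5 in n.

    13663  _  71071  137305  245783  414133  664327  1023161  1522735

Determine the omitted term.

33317

Using the last 7 terms:
D1: 66234, 108478, 168350, 250194, 358834, 499574
D2: 42244, 59872, 81844, 108640, 140740
D3: 17628, 21972, 26796, 32100
D4: 4344, 4824, 5304
D5: 480, 480
Constant fifth difference = 480.
Extend backward: 4344 − 480 = 3864;  17628 − 3864 = 13764;  42244 − 13764 = 28480;  66234 − 28480 = 37754;  71071 − 37754 = 33317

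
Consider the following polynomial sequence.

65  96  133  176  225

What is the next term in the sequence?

280

Δ: 31, 37, 43, 49
Δ²: 6, 6, 6
Second differences constant at 6.
49 + 6 = 55;  225 + 55 = 280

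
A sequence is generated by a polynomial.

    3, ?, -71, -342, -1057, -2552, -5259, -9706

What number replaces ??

Using the last 6 terms:
Δ: -271  -715  -1495  -2707  -4447
Δ²: -444  -780  -1212  -1740
Δ³: -336  -432  -528
Δ⁴: -96  -96
Constant fourth difference = -96.
Extend backward: -336 + 96 = -240;  -444 + 240 = -204;  -271 + 204 = -67;  -71 + 67 = -4

-4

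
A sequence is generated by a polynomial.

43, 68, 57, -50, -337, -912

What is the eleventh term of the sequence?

-13567

D1: 25, -11, -107, -287, -575
D2: -36, -96, -180, -288
D3: -60, -84, -108
D4: -24, -24
The fourth differences are constant (-24).
-108 − 24 = -132;  -288 − 132 = -420;  -575 − 420 = -995;  -912 − 995 = -1907
-132 − 24 = -156;  -420 − 156 = -576;  -995 − 576 = -1571;  -1907 − 1571 = -3478
-156 − 24 = -180;  -576 − 180 = -756;  -1571 − 756 = -2327;  -3478 − 2327 = -5805
-180 − 24 = -204;  -756 − 204 = -960;  -2327 − 960 = -3287;  -5805 − 3287 = -9092
-204 − 24 = -228;  -960 − 228 = -1188;  -3287 − 1188 = -4475;  -9092 − 4475 = -13567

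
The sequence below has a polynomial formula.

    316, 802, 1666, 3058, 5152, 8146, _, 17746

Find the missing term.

Using the first 6 terms:
D1: 486  864  1392  2094  2994
D2: 378  528  702  900
D3: 150  174  198
D4: 24  24
Constant fourth difference = 24.
Extend forward: 198 + 24 = 222;  900 + 222 = 1122;  2994 + 1122 = 4116;  8146 + 4116 = 12262

12262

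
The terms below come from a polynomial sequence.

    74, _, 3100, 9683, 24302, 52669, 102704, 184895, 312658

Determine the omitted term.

689

Using the last 7 terms:
6583, 14619, 28367, 50035, 82191, 127763
8036, 13748, 21668, 32156, 45572
5712, 7920, 10488, 13416
2208, 2568, 2928
360, 360
Constant fifth difference = 360.
Extend backward: 2208 − 360 = 1848;  5712 − 1848 = 3864;  8036 − 3864 = 4172;  6583 − 4172 = 2411;  3100 − 2411 = 689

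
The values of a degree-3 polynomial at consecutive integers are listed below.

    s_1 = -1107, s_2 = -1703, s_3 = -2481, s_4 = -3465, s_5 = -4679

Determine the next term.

-6147

-596, -778, -984, -1214
-182, -206, -230
-24, -24
The third differences are constant (-24).
-230 − 24 = -254;  -1214 − 254 = -1468;  -4679 − 1468 = -6147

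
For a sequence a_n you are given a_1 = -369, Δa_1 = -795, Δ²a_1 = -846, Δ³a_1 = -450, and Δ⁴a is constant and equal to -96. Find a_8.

-42810

Build the table forward from the leading diagonal:
Δ⁴: -96, -96, -96, -96, -96, -96, -96, -96
Δ³: -450, -546, -642, -738, -834, -930, -1026, -1122
Δ²: -846, -1296, -1842, -2484, -3222, -4056, -4986, -6012
Δ: -795, -1641, -2937, -4779, -7263, -10485, -14541, -19527
a: -369, -1164, -2805, -5742, -10521, -17784, -28269, -42810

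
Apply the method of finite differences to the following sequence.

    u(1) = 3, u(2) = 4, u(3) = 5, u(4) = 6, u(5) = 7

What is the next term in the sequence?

8

D1: 1, 1, 1, 1
First differences constant at 1.
7 + 1 = 8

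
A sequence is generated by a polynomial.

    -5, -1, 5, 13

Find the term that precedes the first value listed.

D1: 4, 6, 8
D2: 2, 2
The second differences are constant at 2.
Work back: 4 − 2 = 2;  -5 − 2 = -7

-7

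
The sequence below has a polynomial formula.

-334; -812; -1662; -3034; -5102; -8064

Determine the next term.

-478, -850, -1372, -2068, -2962
-372, -522, -696, -894
-150, -174, -198
-24, -24
The fourth differences are constant (-24).
-198 − 24 = -222;  -894 − 222 = -1116;  -2962 − 1116 = -4078;  -8064 − 4078 = -12142

-12142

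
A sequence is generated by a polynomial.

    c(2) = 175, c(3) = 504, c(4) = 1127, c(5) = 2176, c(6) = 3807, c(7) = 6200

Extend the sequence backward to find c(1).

32

Δ: 329  623  1049  1631  2393
Δ²: 294  426  582  762
Δ³: 132  156  180
Δ⁴: 24  24
The fourth differences are constant at 24.
Work back: 132 − 24 = 108;  294 − 108 = 186;  329 − 186 = 143;  175 − 143 = 32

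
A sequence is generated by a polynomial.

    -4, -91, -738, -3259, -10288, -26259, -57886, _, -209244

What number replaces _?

Using the first 7 terms:
D1: -87, -647, -2521, -7029, -15971, -31627
D2: -560, -1874, -4508, -8942, -15656
D3: -1314, -2634, -4434, -6714
D4: -1320, -1800, -2280
D5: -480, -480
Constant fifth difference = -480.
Extend forward: -2280 − 480 = -2760;  -6714 − 2760 = -9474;  -15656 − 9474 = -25130;  -31627 − 25130 = -56757;  -57886 − 56757 = -114643

-114643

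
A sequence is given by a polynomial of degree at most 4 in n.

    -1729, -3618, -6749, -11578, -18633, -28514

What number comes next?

-1889  -3131  -4829  -7055  -9881
-1242  -1698  -2226  -2826
-456  -528  -600
-72  -72
The fourth differences are constant (-72).
-600 − 72 = -672;  -2826 − 672 = -3498;  -9881 − 3498 = -13379;  -28514 − 13379 = -41893

-41893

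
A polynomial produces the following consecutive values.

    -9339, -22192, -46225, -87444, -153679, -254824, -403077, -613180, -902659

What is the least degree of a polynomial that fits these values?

D1: -12853, -24033, -41219, -66235, -101145, -148253, -210103, -289479
D2: -11180, -17186, -25016, -34910, -47108, -61850, -79376
D3: -6006, -7830, -9894, -12198, -14742, -17526
D4: -1824, -2064, -2304, -2544, -2784
D5: -240, -240, -240, -240
The fifth differences are constant, so the polynomial has degree 5.

5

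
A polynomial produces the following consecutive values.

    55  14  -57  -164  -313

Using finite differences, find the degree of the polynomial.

D1: -41, -71, -107, -149
D2: -30, -36, -42
D3: -6, -6
The third differences are constant, so the polynomial has degree 3.

3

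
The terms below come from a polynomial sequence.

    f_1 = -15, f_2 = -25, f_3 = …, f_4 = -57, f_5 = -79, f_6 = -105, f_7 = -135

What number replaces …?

-39

Using the last 4 terms:
First differences: -22, -26, -30
Second differences: -4, -4
Constant second difference = -4.
Extend backward: -22 + 4 = -18;  -57 + 18 = -39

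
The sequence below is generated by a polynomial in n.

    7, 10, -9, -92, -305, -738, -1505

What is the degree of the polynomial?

First differences: 3, -19, -83, -213, -433, -767
Second differences: -22, -64, -130, -220, -334
Third differences: -42, -66, -90, -114
Fourth differences: -24, -24, -24
The fourth differences are constant, so the polynomial has degree 4.

4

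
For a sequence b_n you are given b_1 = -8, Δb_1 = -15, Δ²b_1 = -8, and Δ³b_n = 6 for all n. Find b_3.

-46

Build the table forward from the leading diagonal:
Third differences: 6  6  6
Second differences: -8  -2  4
First differences: -15  -23  -25
b: -8  -23  -46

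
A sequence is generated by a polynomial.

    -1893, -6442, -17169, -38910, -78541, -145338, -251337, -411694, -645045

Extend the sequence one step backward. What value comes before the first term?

-4549, -10727, -21741, -39631, -66797, -105999, -160357, -233351
-6178, -11014, -17890, -27166, -39202, -54358, -72994
-4836, -6876, -9276, -12036, -15156, -18636
-2040, -2400, -2760, -3120, -3480
-360, -360, -360, -360
The fifth differences are constant at -360.
Work back: -2040 + 360 = -1680;  -4836 + 1680 = -3156;  -6178 + 3156 = -3022;  -4549 + 3022 = -1527;  -1893 + 1527 = -366

-366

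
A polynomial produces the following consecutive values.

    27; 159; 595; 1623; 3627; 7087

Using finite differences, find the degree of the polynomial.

4

D1: 132, 436, 1028, 2004, 3460
D2: 304, 592, 976, 1456
D3: 288, 384, 480
D4: 96, 96
The fourth differences are constant, so the polynomial has degree 4.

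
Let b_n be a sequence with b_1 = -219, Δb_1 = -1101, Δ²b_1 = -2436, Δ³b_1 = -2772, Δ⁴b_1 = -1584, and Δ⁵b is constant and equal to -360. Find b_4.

-13602

Build the table forward from the leading diagonal:
Δ⁵: -360, -360, -360, -360
Δ⁴: -1584, -1944, -2304, -2664
Δ³: -2772, -4356, -6300, -8604
Δ²: -2436, -5208, -9564, -15864
Δ: -1101, -3537, -8745, -18309
b: -219, -1320, -4857, -13602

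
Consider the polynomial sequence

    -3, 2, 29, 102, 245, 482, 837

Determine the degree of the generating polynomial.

3

First differences: 5, 27, 73, 143, 237, 355
Second differences: 22, 46, 70, 94, 118
Third differences: 24, 24, 24, 24
The third differences are constant, so the polynomial has degree 3.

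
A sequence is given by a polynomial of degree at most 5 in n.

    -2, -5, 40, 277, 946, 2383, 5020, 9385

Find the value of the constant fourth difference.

Δ: -3, 45, 237, 669, 1437, 2637, 4365
Δ²: 48, 192, 432, 768, 1200, 1728
Δ³: 144, 240, 336, 432, 528
Δ⁴: 96, 96, 96, 96

96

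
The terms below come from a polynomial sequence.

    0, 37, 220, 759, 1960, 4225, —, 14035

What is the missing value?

Using the first 6 terms:
D1: 37  183  539  1201  2265
D2: 146  356  662  1064
D3: 210  306  402
D4: 96  96
Constant fourth difference = 96.
Extend forward: 402 + 96 = 498;  1064 + 498 = 1562;  2265 + 1562 = 3827;  4225 + 3827 = 8052

8052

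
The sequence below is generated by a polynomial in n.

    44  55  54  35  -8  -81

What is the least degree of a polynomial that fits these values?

3

D1: 11, -1, -19, -43, -73
D2: -12, -18, -24, -30
D3: -6, -6, -6
The third differences are constant, so the polynomial has degree 3.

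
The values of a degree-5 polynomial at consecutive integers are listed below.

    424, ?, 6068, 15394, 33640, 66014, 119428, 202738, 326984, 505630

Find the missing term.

1918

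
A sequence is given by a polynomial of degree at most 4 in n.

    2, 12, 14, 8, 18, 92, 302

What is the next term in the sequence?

744

First differences: 10, 2, -6, 10, 74, 210
Second differences: -8, -8, 16, 64, 136
Third differences: 0, 24, 48, 72
Fourth differences: 24, 24, 24
Fourth differences constant at 24.
72 + 24 = 96;  136 + 96 = 232;  210 + 232 = 442;  302 + 442 = 744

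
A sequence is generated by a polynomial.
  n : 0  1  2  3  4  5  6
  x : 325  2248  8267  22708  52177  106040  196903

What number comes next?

1923, 6019, 14441, 29469, 53863, 90863
4096, 8422, 15028, 24394, 37000
4326, 6606, 9366, 12606
2280, 2760, 3240
480, 480
Fifth differences constant at 480.
3240 + 480 = 3720;  12606 + 3720 = 16326;  37000 + 16326 = 53326;  90863 + 53326 = 144189;  196903 + 144189 = 341092

341092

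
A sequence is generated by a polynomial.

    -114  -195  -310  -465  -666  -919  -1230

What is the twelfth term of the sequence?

-81, -115, -155, -201, -253, -311
-34, -40, -46, -52, -58
-6, -6, -6, -6
Third differences constant at -6.
-58 − 6 = -64;  -311 − 64 = -375;  -1230 − 375 = -1605
-64 − 6 = -70;  -375 − 70 = -445;  -1605 − 445 = -2050
-70 − 6 = -76;  -445 − 76 = -521;  -2050 − 521 = -2571
-76 − 6 = -82;  -521 − 82 = -603;  -2571 − 603 = -3174
-82 − 6 = -88;  -603 − 88 = -691;  -3174 − 691 = -3865

-3865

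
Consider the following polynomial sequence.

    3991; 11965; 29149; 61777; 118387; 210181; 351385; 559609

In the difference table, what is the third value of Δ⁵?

360

Δ: 7974, 17184, 32628, 56610, 91794, 141204, 208224
Δ²: 9210, 15444, 23982, 35184, 49410, 67020
Δ³: 6234, 8538, 11202, 14226, 17610
Δ⁴: 2304, 2664, 3024, 3384
Δ⁵: 360, 360, 360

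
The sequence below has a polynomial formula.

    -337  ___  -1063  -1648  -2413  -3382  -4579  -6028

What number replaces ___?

-634

Using the last 6 terms:
Δ: -585, -765, -969, -1197, -1449
Δ²: -180, -204, -228, -252
Δ³: -24, -24, -24
Constant third difference = -24.
Extend backward: -180 + 24 = -156;  -585 + 156 = -429;  -1063 + 429 = -634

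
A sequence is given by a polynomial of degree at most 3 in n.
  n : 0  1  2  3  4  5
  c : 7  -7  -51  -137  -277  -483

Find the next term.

-767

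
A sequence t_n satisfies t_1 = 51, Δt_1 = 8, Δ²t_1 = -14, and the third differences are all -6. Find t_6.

-109

Build the table forward from the leading diagonal:
D3: -6  -6  -6  -6  -6  -6
D2: -14  -20  -26  -32  -38  -44
D1: 8  -6  -26  -52  -84  -122
t: 51  59  53  27  -25  -109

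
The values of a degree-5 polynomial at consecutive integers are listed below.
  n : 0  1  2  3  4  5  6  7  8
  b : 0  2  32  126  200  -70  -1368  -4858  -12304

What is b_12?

2 , 30 , 94 , 74 , -270 , -1298 , -3490 , -7446
28 , 64 , -20 , -344 , -1028 , -2192 , -3956
36 , -84 , -324 , -684 , -1164 , -1764
-120 , -240 , -360 , -480 , -600
-120 , -120 , -120 , -120
Fifth differences constant at -120.
-600 − 120 = -720;  -1764 − 720 = -2484;  -3956 − 2484 = -6440;  -7446 − 6440 = -13886;  -12304 − 13886 = -26190
-720 − 120 = -840;  -2484 − 840 = -3324;  -6440 − 3324 = -9764;  -13886 − 9764 = -23650;  -26190 − 23650 = -49840
-840 − 120 = -960;  -3324 − 960 = -4284;  -9764 − 4284 = -14048;  -23650 − 14048 = -37698;  -49840 − 37698 = -87538
-960 − 120 = -1080;  -4284 − 1080 = -5364;  -14048 − 5364 = -19412;  -37698 − 19412 = -57110;  -87538 − 57110 = -144648

-144648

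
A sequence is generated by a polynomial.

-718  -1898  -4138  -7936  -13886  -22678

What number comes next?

-35098

Δ: -1180 , -2240 , -3798 , -5950 , -8792
Δ²: -1060 , -1558 , -2152 , -2842
Δ³: -498 , -594 , -690
Δ⁴: -96 , -96
Fourth differences constant at -96.
-690 − 96 = -786;  -2842 − 786 = -3628;  -8792 − 3628 = -12420;  -22678 − 12420 = -35098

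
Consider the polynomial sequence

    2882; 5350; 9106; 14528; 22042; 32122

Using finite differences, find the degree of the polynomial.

4

2468, 3756, 5422, 7514, 10080
1288, 1666, 2092, 2566
378, 426, 474
48, 48
The fourth differences are constant, so the polynomial has degree 4.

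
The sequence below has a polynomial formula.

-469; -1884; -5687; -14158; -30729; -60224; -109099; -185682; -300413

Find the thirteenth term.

First differences: -1415, -3803, -8471, -16571, -29495, -48875, -76583, -114731
Second differences: -2388, -4668, -8100, -12924, -19380, -27708, -38148
Third differences: -2280, -3432, -4824, -6456, -8328, -10440
Fourth differences: -1152, -1392, -1632, -1872, -2112
Fifth differences: -240, -240, -240, -240
Constant fifth difference = -240, so extend:
-2112 − 240 = -2352;  -10440 − 2352 = -12792;  -38148 − 12792 = -50940;  -114731 − 50940 = -165671;  -300413 − 165671 = -466084
-2352 − 240 = -2592;  -12792 − 2592 = -15384;  -50940 − 15384 = -66324;  -165671 − 66324 = -231995;  -466084 − 231995 = -698079
-2592 − 240 = -2832;  -15384 − 2832 = -18216;  -66324 − 18216 = -84540;  -231995 − 84540 = -316535;  -698079 − 316535 = -1014614
-2832 − 240 = -3072;  -18216 − 3072 = -21288;  -84540 − 21288 = -105828;  -316535 − 105828 = -422363;  -1014614 − 422363 = -1436977

-1436977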